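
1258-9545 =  - 8287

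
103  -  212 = -109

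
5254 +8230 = 13484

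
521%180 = 161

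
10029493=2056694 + 7972799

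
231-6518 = - 6287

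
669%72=21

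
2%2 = 0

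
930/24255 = 62/1617  =  0.04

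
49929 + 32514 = 82443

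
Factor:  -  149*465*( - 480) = 33256800 = 2^5*3^2*5^2 * 31^1*149^1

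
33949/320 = 106 + 29/320 = 106.09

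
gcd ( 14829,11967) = 3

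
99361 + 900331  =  999692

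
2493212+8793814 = 11287026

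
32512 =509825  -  477313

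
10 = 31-21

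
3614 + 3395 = 7009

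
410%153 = 104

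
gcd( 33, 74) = 1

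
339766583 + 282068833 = 621835416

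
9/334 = 9/334 = 0.03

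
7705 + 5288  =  12993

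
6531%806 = 83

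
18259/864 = 21 + 115/864 =21.13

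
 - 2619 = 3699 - 6318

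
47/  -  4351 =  - 1 + 4304/4351 = - 0.01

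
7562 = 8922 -1360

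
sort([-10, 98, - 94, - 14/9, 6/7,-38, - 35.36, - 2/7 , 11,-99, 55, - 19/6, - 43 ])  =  [-99,-94,-43, - 38,  -  35.36, - 10,-19/6, - 14/9,- 2/7,6/7, 11 , 55,98]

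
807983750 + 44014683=851998433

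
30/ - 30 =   -  1/1 = -1.00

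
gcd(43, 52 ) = 1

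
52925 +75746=128671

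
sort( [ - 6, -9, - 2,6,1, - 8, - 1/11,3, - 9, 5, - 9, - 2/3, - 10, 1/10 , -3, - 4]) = [ - 10, - 9, - 9, - 9, - 8, - 6, - 4, - 3, - 2,- 2/3, - 1/11,1/10 , 1, 3,5, 6]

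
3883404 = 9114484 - 5231080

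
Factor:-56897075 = -5^2*1063^1*2141^1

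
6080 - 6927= - 847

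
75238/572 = 37619/286 = 131.53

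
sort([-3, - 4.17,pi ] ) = [ - 4.17, - 3, pi] 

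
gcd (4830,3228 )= 6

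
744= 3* 248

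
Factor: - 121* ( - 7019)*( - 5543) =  - 11^2 * 23^1 * 241^1*7019^1 =-4707664357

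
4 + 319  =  323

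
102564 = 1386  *74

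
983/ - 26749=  - 983/26749 = - 0.04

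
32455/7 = 4636+3/7 = 4636.43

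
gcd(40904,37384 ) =8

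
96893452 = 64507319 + 32386133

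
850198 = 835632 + 14566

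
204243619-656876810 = - 452633191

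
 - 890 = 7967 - 8857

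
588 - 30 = 558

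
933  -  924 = 9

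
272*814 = 221408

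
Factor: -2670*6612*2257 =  - 2^3*3^2*5^1*19^1*29^1*37^1*61^1*89^1 = - 39845168280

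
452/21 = 452/21 = 21.52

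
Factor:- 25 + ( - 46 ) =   -  71 = - 71^1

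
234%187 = 47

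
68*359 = 24412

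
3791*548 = 2077468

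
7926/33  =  240+ 2/11 = 240.18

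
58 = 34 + 24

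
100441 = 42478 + 57963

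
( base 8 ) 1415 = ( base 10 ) 781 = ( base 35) MB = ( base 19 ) 232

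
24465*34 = 831810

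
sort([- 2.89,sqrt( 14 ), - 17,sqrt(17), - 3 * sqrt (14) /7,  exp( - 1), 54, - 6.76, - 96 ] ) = [-96 , - 17, - 6.76, -2.89, - 3* sqrt( 14)/7, exp( - 1),sqrt(14),sqrt(17),54 ] 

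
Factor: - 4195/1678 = -5/2 = -  2^ ( - 1) *5^1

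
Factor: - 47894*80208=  - 2^5*3^2 * 7^1*11^1*311^1 * 557^1 =- 3841481952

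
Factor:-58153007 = -11^1*647^1*8171^1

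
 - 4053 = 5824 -9877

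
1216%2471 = 1216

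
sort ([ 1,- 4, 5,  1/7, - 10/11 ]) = [ - 4,  -  10/11 , 1/7, 1, 5]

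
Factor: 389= 389^1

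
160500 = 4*40125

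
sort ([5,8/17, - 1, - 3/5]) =[ - 1,-3/5, 8/17,5] 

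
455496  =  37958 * 12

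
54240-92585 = -38345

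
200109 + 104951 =305060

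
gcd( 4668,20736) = 12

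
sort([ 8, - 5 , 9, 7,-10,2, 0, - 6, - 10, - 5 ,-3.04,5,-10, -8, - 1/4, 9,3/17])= [ - 10, - 10, - 10,-8, - 6, - 5,- 5, - 3.04, - 1/4,0,3/17, 2,5,  7, 8,9, 9 ] 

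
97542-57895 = 39647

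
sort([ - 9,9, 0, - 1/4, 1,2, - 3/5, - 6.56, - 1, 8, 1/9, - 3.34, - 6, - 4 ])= [-9, - 6.56, - 6, - 4,  -  3.34, - 1, - 3/5, - 1/4,0,1/9 , 1,2,8,9] 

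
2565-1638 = 927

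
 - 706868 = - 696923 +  - 9945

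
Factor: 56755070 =2^1*5^1*41^1*138427^1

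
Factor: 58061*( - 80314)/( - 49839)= 2^1*3^( - 1)*13^1*37^ (-1 )*449^( - 1)*3089^1*58061^1 = 4663111154/49839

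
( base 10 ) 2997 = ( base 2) 101110110101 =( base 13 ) 1497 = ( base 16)BB5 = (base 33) 2or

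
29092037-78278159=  - 49186122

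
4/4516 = 1/1129= 0.00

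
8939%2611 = 1106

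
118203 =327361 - 209158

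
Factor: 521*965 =5^1*193^1*521^1 =502765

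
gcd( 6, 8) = 2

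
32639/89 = 366  +  65/89 = 366.73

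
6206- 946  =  5260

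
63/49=9/7 = 1.29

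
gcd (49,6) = 1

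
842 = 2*421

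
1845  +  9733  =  11578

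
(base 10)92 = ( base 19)4g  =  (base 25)3h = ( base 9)112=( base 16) 5c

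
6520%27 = 13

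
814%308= 198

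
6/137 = 6/137 = 0.04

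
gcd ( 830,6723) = 83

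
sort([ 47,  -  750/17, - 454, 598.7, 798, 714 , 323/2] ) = [ - 454, - 750/17,47,323/2, 598.7, 714, 798 ]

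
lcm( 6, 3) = 6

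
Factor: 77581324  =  2^2*211^1*91921^1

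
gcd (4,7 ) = 1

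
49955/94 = 49955/94  =  531.44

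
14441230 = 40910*353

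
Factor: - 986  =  -2^1*17^1*29^1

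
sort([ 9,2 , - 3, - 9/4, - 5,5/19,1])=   [ - 5 , - 3, - 9/4, 5/19,  1, 2,9] 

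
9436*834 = 7869624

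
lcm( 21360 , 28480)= 85440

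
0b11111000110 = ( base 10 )1990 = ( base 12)119A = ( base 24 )3AM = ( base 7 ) 5542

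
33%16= 1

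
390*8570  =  3342300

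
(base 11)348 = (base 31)dc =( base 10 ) 415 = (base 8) 637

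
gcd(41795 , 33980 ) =5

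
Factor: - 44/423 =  - 2^2*3^(-2)*11^1*47^(-1)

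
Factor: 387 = 3^2  *  43^1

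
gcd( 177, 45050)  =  1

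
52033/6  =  8672 + 1/6 = 8672.17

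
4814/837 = 5 + 629/837 = 5.75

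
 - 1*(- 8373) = 8373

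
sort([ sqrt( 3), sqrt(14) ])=[ sqrt(3) , sqrt( 14 ) ]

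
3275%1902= 1373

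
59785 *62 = 3706670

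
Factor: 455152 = 2^4*28447^1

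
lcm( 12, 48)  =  48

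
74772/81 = 8308/9 = 923.11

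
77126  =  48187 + 28939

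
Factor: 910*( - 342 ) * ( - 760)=2^5*3^2*5^2 * 7^1*13^1*19^2  =  236527200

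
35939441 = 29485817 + 6453624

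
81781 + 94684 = 176465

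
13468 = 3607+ 9861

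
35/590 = 7/118 = 0.06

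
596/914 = 298/457 = 0.65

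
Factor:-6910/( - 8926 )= 3455/4463 = 5^1*691^1*4463^( - 1 ) 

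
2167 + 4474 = 6641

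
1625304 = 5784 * 281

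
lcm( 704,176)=704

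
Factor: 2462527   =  83^1 *29669^1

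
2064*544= 1122816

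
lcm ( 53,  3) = 159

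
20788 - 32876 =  - 12088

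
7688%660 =428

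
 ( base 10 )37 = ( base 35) 12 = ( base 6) 101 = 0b100101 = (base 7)52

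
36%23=13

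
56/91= 8/13 = 0.62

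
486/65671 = 486/65671 = 0.01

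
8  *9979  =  79832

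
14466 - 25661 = -11195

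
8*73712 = 589696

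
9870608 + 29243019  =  39113627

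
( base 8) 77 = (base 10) 63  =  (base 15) 43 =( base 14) 47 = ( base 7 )120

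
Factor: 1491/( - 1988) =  - 2^ ( - 2 )*3^1 =- 3/4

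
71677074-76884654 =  - 5207580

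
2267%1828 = 439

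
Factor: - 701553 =-3^1 * 233851^1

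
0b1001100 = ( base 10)76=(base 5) 301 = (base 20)3g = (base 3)2211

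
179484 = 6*29914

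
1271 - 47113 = -45842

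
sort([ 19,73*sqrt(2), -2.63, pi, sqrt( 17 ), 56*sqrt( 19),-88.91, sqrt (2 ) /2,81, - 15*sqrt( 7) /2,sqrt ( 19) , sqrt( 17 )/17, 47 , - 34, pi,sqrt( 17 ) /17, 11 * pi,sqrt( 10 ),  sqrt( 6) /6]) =[ -88.91,-34, - 15 * sqrt( 7) /2, - 2.63, sqrt( 17 ) /17, sqrt( 17) /17, sqrt(6) /6, sqrt( 2)/2 , pi, pi, sqrt (10), sqrt( 17), sqrt( 19),19, 11*pi, 47,  81,  73 * sqrt( 2),56*sqrt(19 )]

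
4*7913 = 31652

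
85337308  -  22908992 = 62428316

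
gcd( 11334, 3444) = 6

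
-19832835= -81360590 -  - 61527755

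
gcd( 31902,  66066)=78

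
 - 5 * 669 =  -  3345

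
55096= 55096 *1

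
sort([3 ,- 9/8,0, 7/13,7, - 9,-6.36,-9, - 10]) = [ - 10, - 9, - 9, - 6.36,-9/8,  0, 7/13, 3,  7]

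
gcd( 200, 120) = 40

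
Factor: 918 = 2^1*3^3*17^1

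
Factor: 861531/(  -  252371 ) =-3^1*7^(-1)*11^1* 31^( - 1)*1163^ ( - 1)*26107^1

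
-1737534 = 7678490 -9416024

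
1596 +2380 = 3976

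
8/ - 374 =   -  4/187 = -  0.02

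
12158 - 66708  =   - 54550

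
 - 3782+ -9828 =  - 13610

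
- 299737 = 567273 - 867010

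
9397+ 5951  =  15348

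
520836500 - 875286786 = -354450286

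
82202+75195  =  157397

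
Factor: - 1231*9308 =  - 11458148= - 2^2*13^1*179^1*1231^1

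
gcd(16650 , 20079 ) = 9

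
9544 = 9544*1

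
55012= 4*13753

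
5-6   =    -  1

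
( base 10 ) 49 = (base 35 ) 1E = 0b110001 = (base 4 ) 301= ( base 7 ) 100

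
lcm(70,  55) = 770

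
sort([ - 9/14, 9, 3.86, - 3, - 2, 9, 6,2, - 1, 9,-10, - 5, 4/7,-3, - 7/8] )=[-10, - 5,-3, - 3, - 2, - 1 , - 7/8,- 9/14, 4/7, 2, 3.86,6, 9, 9, 9]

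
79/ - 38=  - 79/38 = - 2.08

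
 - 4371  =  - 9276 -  - 4905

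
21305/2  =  10652 + 1/2=10652.50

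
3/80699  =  3/80699 = 0.00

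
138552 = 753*184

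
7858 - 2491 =5367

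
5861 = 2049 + 3812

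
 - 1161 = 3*( - 387 ) 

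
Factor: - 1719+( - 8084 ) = - 9803 = - 9803^1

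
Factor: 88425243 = 3^3*43^1*76163^1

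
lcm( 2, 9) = 18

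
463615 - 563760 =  - 100145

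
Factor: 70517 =151^1 *467^1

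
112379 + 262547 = 374926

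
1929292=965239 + 964053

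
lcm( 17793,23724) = 71172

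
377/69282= 377/69282 = 0.01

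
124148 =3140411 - 3016263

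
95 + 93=188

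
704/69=704/69= 10.20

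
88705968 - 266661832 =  - 177955864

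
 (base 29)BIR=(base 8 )23110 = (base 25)fh0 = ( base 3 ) 111102222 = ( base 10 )9800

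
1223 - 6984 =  - 5761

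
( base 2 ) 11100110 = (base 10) 230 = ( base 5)1410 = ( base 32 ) 76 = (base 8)346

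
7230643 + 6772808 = 14003451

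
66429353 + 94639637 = 161068990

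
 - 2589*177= - 458253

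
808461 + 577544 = 1386005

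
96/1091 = 96/1091 = 0.09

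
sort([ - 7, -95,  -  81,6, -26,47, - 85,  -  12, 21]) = [-95,-85,-81, - 26, - 12,  -  7, 6, 21,47] 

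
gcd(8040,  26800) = 2680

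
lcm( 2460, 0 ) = 0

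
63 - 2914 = - 2851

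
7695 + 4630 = 12325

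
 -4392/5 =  - 879 + 3/5= - 878.40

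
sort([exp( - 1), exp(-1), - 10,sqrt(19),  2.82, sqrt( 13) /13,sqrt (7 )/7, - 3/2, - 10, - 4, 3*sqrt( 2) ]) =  [ - 10 , - 10, - 4, - 3/2,sqrt(13)/13,  exp( - 1), exp( - 1), sqrt (7 ) /7  ,  2.82, 3*sqrt(2),  sqrt( 19 ) ]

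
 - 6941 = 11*(-631) 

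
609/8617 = 87/1231 = 0.07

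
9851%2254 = 835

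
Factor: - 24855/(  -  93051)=8285/31017  =  3^ ( - 1)*5^1*7^( - 2 )*211^( - 1)*1657^1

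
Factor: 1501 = 19^1*79^1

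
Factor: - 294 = -2^1*3^1*7^2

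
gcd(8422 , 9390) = 2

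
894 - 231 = 663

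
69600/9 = 7733  +  1/3 = 7733.33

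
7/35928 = 7/35928  =  0.00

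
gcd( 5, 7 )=1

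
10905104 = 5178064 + 5727040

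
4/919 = 4/919 = 0.00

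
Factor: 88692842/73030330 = 5^( - 1)*7^2*17^1*97^ ( -1)*139^1*383^1*75289^( - 1 ) = 44346421/36515165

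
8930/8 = 1116 + 1/4 = 1116.25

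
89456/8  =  11182= 11182.00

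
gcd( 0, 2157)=2157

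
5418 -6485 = -1067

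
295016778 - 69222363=225794415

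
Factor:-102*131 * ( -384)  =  2^8*3^2 * 17^1*131^1 =5131008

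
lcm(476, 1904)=1904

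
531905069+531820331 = 1063725400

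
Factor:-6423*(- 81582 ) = 524001186=2^1 * 3^2*2141^1 * 13597^1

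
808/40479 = 808/40479 = 0.02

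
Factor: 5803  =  7^1*829^1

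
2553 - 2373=180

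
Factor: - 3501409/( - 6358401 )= 3^( - 2) * 7^(  -  1)*  97^1*36097^1*100927^(  -  1 ) 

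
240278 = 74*3247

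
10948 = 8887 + 2061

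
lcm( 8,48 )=48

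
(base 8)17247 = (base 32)7L7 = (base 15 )24D2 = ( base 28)a07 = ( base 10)7847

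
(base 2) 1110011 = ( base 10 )115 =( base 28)43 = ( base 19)61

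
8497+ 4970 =13467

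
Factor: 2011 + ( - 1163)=848 = 2^4*53^1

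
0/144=0 = 0.00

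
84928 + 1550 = 86478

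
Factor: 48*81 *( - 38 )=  - 2^5*3^5*19^1=- 147744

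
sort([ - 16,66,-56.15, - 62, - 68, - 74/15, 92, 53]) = [  -  68, - 62, - 56.15, - 16, - 74/15, 53,  66,  92 ]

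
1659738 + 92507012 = 94166750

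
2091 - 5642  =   - 3551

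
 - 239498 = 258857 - 498355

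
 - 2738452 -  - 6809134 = 4070682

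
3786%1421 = 944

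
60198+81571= 141769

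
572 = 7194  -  6622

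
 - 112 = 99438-99550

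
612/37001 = 612/37001 = 0.02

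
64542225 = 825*78233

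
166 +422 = 588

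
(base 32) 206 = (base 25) 374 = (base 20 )52e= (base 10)2054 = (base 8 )4006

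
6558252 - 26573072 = -20014820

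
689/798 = 689/798= 0.86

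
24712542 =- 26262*( - 941 ) 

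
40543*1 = 40543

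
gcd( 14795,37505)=5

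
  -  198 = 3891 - 4089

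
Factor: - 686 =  - 2^1 * 7^3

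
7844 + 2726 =10570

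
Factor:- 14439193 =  - 23^1 * 627791^1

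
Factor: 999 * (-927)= -3^5*37^1*103^1 = - 926073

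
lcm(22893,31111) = 1213329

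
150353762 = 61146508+89207254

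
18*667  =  12006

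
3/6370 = 3/6370 = 0.00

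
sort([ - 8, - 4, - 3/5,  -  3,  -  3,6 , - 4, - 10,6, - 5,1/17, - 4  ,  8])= [ - 10, - 8, - 5, - 4,-4, - 4, - 3, - 3,- 3/5, 1/17, 6,6,  8 ]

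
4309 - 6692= - 2383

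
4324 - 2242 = 2082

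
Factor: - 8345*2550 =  - 21279750 = - 2^1*3^1*5^3 * 17^1*1669^1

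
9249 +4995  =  14244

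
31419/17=1848 + 3/17  =  1848.18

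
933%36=33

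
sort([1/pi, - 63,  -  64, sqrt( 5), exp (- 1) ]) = [ - 64,  -  63,1/pi,exp( - 1),sqrt( 5 )] 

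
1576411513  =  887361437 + 689050076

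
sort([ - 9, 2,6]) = [- 9, 2, 6]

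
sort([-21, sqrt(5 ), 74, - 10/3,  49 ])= [-21,-10/3,  sqrt(5),49, 74]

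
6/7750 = 3/3875 = 0.00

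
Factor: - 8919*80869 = -721270611 = -  3^2*17^1 * 67^1*71^1*991^1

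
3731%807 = 503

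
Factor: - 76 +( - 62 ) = -2^1*3^1* 23^1 = -  138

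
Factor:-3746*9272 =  - 34732912 = - 2^4*19^1*61^1*1873^1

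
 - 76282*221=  - 16858322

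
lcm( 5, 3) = 15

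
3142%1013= 103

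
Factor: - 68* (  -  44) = 2^4*11^1 * 17^1 = 2992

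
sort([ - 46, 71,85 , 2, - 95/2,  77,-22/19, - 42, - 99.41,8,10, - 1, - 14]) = [ - 99.41, -95/2 , - 46, -42, - 14,-22/19, - 1, 2,8,10, 71, 77,85 ] 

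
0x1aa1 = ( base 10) 6817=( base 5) 204232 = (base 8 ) 15241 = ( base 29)832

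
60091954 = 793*75778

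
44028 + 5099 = 49127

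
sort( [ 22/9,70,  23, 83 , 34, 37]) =[ 22/9, 23,34, 37,70,83]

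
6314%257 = 146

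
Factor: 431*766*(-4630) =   -  2^2*5^1*383^1*431^1*463^1 = -1528575980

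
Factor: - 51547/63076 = -2^(  -  2 )*13^( - 1 )*19^1*1213^( - 1 )*2713^1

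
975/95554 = 975/95554 = 0.01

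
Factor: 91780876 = 2^2*11^1*2085929^1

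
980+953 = 1933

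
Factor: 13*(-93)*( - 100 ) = 2^2* 3^1*5^2*13^1*31^1 = 120900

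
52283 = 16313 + 35970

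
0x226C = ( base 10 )8812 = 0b10001001101100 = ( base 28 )b6k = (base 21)jkd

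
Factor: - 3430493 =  - 11^1*  181^1*1723^1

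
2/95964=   1/47982=0.00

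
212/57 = 3 + 41/57 = 3.72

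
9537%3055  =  372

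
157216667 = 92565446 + 64651221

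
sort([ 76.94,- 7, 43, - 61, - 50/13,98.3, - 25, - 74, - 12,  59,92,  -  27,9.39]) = [ - 74, - 61, - 27, - 25, - 12, - 7, - 50/13, 9.39, 43 , 59,76.94,92 , 98.3 ]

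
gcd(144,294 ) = 6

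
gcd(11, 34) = 1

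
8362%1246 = 886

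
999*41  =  40959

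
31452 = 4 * 7863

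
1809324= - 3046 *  ( - 594)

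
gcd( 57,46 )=1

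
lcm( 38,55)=2090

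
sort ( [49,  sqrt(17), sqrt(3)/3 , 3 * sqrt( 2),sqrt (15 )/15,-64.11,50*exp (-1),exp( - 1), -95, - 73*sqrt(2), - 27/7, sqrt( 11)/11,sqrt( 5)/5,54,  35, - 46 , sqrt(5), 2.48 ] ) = [ - 73*sqrt ( 2), - 95,- 64.11 ,-46, - 27/7,sqrt (15 ) /15,sqrt(11)/11,exp( - 1),sqrt(5 ) /5,sqrt(3)/3,sqrt ( 5 ),2.48,sqrt(17),3*sqrt( 2) , 50 *exp( - 1 ),35, 49,54] 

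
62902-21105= 41797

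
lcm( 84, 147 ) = 588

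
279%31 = 0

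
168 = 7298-7130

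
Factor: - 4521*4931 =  - 3^1*11^1*137^1*4931^1= - 22293051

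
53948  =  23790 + 30158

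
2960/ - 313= -10 + 170/313 = - 9.46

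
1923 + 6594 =8517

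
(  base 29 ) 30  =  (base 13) 69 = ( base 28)33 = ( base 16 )57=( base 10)87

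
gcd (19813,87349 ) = 1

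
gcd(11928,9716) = 28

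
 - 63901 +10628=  - 53273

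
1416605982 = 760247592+656358390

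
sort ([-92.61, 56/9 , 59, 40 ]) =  [ - 92.61, 56/9,  40, 59] 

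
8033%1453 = 768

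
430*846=363780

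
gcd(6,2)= 2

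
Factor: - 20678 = -2^1*7^2*211^1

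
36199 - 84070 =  - 47871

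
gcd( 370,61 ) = 1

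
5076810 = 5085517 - 8707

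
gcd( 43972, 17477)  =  1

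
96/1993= 96/1993= 0.05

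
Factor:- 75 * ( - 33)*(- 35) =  - 86625= - 3^2*5^3*7^1 * 11^1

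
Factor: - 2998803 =-3^1*29^1*34469^1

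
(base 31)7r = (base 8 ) 364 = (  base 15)114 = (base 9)301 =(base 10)244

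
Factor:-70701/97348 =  - 2^(-2 ) * 3^1 * 23567^1*24337^ ( - 1) 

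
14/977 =14/977 = 0.01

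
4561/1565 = 2 + 1431/1565 = 2.91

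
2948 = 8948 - 6000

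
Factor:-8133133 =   -  8133133^1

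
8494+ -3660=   4834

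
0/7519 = 0= 0.00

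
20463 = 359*57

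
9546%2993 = 567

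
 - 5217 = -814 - 4403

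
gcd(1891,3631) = 1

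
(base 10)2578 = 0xA12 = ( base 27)3ED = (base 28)382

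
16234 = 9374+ 6860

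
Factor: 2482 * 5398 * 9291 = 124479294276 = 2^2*3^1*17^1*19^1* 73^1*163^1 * 2699^1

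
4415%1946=523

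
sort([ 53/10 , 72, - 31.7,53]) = [ - 31.7, 53/10 , 53,72]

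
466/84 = 233/42 = 5.55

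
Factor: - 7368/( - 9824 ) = 3/4 = 2^( - 2 ) *3^1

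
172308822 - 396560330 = - 224251508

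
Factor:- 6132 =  -2^2 *3^1 * 7^1*73^1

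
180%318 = 180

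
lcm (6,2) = 6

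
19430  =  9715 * 2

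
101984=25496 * 4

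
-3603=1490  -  5093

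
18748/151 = 18748/151 = 124.16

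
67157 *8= 537256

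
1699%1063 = 636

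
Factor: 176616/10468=2^1*3^2*11^1*223^1*2617^ (- 1) = 44154/2617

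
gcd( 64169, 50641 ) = 89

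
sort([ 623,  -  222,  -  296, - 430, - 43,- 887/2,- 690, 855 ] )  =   [ - 690, - 887/2, - 430,  -  296, -222,  -  43, 623,855 ] 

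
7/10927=1/1561 = 0.00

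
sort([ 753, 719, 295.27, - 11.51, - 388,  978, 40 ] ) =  [ -388,- 11.51,40, 295.27 , 719,753,978]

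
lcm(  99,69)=2277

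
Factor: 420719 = 13^1*32363^1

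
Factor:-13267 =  - 13267^1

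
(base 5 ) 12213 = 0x3A5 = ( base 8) 1645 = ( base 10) 933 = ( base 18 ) 2FF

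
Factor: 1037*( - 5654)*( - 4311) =25276246578 = 2^1*3^2*11^1*17^1 * 61^1*257^1*479^1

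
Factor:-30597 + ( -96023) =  - 2^2*5^1*13^1 *487^1 =- 126620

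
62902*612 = 38496024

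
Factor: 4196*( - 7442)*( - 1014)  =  31663804848 = 2^4 * 3^1*13^2*61^2*1049^1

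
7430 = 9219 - 1789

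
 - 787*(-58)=45646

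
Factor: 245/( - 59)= - 5^1*7^2*59^( - 1 ) 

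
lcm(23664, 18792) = 638928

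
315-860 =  -545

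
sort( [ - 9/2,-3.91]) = [-9/2, - 3.91]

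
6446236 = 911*7076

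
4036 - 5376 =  - 1340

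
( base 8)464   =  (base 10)308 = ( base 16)134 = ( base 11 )260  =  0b100110100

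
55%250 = 55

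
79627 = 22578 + 57049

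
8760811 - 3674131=5086680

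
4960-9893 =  - 4933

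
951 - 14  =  937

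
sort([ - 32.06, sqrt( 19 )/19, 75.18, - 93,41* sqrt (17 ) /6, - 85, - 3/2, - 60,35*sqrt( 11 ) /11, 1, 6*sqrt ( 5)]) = [ - 93, - 85, - 60 , - 32.06, - 3/2,sqrt( 19 )/19, 1, 35*sqrt ( 11 )/11,6*sqrt(5), 41*sqrt(17) /6, 75.18 ]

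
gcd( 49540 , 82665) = 5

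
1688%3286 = 1688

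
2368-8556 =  - 6188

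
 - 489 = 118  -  607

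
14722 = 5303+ 9419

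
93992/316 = 297 + 35/79 = 297.44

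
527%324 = 203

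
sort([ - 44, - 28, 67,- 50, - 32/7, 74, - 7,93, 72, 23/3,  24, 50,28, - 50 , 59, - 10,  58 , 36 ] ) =[ - 50,-50 ,-44, - 28,-10, - 7 , - 32/7,23/3 , 24, 28, 36, 50,  58, 59, 67, 72, 74,93 ] 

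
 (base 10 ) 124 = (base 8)174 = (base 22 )5E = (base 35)3j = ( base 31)40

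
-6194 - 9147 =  - 15341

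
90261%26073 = 12042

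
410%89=54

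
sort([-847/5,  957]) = [ - 847/5, 957 ]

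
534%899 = 534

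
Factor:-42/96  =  -7/16= -2^( - 4 )*7^1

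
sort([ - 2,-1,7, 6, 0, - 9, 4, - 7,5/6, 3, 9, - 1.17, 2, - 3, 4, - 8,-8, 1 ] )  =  [ - 9, - 8, - 8, - 7, - 3, - 2, - 1.17 , - 1,0,5/6,1, 2, 3,4, 4,6, 7, 9 ] 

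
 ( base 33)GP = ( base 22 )133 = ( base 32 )h9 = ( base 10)553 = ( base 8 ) 1051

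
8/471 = 8/471 =0.02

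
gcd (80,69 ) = 1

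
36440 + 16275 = 52715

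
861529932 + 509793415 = 1371323347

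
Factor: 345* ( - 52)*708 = -2^4 * 3^2 * 5^1*13^1*23^1 * 59^1 = - 12701520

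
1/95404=1/95404 = 0.00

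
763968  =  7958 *96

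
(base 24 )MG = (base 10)544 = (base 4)20200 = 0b1000100000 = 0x220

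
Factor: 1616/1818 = 2^3* 3^( - 2)=8/9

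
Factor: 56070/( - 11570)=  -  3^2*7^1*13^ ( - 1) =- 63/13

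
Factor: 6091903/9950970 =2^( - 1 )*3^( - 1)*5^( - 1)* 31^1* 41^1*409^( - 1 )*811^(-1)*4793^1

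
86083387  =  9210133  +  76873254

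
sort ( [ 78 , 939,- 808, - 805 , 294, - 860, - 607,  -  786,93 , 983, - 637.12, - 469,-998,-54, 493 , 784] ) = [ - 998, - 860 , - 808 , - 805 , - 786, - 637.12, - 607,-469, - 54,78,93, 294,493,784,939, 983 ] 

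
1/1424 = 1/1424 = 0.00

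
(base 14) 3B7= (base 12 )525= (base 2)1011101101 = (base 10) 749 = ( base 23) 19d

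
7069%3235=599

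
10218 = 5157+5061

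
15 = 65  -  50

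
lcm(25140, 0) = 0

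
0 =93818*0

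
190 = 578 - 388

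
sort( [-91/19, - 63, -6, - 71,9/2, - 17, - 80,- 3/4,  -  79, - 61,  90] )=[ - 80,  -  79, - 71,-63, - 61, - 17, - 6, - 91/19, - 3/4, 9/2, 90] 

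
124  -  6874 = - 6750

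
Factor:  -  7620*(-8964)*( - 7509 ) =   -  512907351120=- 2^4* 3^5*5^1*83^1 * 127^1*2503^1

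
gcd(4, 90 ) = 2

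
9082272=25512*356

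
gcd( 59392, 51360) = 32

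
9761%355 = 176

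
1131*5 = 5655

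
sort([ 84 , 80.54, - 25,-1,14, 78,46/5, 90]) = [  -  25, - 1,  46/5, 14 , 78,80.54,84,90 ]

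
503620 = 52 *9685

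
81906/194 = 40953/97 = 422.20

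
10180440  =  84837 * 120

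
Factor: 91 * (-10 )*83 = -75530 = - 2^1*5^1 * 7^1 * 13^1 * 83^1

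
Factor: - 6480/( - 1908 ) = 2^2*3^2*5^1*53^( - 1 ) = 180/53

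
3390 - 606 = 2784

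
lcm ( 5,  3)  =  15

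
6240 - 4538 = 1702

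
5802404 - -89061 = 5891465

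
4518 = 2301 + 2217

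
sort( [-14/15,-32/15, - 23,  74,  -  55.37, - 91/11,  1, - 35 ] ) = [ - 55.37 , - 35, - 23, - 91/11,-32/15,-14/15, 1,74] 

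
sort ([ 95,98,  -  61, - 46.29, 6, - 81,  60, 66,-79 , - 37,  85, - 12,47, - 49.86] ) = [ - 81, - 79, - 61, - 49.86, - 46.29 , - 37,  -  12, 6, 47,  60, 66,85, 95,98 ] 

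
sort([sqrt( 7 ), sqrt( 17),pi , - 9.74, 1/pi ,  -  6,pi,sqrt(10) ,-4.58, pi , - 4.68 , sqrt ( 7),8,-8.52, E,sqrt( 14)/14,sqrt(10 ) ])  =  [-9.74,-8.52, - 6,-4.68, - 4.58,sqrt( 14) /14, 1/pi, sqrt( 7),sqrt(7 ), E,pi,  pi , pi,sqrt(10 ),sqrt( 10), sqrt( 17),8]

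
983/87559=983/87559 = 0.01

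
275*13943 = 3834325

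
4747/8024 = 4747/8024 = 0.59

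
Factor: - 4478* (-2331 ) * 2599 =2^1 * 3^2*7^1*23^1 * 37^1* 113^1*2239^1 = 27128928582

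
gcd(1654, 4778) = 2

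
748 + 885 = 1633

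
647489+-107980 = 539509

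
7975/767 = 10 + 305/767  =  10.40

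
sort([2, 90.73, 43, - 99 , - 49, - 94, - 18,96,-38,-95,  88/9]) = [ - 99, - 95, - 94 , - 49, - 38,-18,2, 88/9,43, 90.73,96]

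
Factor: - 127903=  - 23^1*67^1*83^1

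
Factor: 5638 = 2^1*2819^1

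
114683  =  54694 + 59989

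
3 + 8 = 11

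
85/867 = 5/51=0.10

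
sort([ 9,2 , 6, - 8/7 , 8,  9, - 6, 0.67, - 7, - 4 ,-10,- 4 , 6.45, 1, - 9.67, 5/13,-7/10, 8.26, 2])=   [ - 10, - 9.67, - 7, - 6 , - 4, - 4 , - 8/7, - 7/10,5/13, 0.67 , 1,2,  2,  6 , 6.45, 8,8.26, 9, 9 ]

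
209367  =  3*69789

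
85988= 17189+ 68799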